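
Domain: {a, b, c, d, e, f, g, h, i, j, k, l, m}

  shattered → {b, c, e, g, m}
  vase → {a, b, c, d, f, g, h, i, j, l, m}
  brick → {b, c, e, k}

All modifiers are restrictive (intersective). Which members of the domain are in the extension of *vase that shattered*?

{b, c, g, m}

⟦that shattered⟧ = ⟦shattered⟧ = {b, c, e, g, m}
⟦vase⟧ = {a, b, c, d, f, g, h, i, j, l, m}
… ∩ ⟦that shattered⟧ = {a, b, c, d, f, g, h, i, j, l, m} ∩ {b, c, e, g, m} = {b, c, g, m}
So ⟦vase that shattered⟧ = {b, c, g, m}.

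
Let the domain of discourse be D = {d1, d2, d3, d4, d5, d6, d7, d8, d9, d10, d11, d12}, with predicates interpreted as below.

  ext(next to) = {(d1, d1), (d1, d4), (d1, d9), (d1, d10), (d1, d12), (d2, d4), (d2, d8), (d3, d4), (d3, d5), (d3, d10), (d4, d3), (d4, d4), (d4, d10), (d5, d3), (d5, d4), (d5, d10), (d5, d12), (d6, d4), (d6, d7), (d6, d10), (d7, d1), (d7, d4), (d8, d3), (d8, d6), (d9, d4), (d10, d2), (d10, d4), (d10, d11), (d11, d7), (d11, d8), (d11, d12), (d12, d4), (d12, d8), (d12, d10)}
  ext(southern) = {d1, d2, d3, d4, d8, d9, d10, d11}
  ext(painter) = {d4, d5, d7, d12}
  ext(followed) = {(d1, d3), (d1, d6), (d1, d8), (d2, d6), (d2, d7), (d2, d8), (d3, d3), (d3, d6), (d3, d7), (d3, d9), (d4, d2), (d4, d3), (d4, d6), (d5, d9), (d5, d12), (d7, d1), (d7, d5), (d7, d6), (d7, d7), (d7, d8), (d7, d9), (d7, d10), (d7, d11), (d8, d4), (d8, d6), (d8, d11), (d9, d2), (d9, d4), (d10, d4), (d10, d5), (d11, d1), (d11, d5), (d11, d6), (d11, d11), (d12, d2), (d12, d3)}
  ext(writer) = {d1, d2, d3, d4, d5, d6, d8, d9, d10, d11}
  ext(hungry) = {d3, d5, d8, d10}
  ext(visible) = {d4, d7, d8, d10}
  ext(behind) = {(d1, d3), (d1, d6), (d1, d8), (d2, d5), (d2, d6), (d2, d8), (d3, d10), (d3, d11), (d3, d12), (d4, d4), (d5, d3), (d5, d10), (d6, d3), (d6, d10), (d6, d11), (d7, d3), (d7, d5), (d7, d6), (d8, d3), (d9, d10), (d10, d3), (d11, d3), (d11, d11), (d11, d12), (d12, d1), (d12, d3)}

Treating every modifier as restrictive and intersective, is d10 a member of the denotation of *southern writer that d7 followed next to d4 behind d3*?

yes

⟦that d7 followed⟧ = {x : ⟨d7, x⟩ ∈ ⟦followed⟧} = {d1, d5, d6, d7, d8, d9, d10, d11}
⟦next to d4⟧ = {x : ⟨x, d4⟩ ∈ ⟦next to⟧} = {d1, d2, d3, d4, d5, d6, d7, d9, d10, d12}
⟦behind d3⟧ = {x : ⟨x, d3⟩ ∈ ⟦behind⟧} = {d1, d5, d6, d7, d8, d10, d11, d12}
⟦writer⟧ = {d1, d2, d3, d4, d5, d6, d8, d9, d10, d11}
… ∩ ⟦that d7 followed⟧ = {d1, d2, d3, d4, d5, d6, d8, d9, d10, d11} ∩ {d1, d5, d6, d7, d8, d9, d10, d11} = {d1, d5, d6, d8, d9, d10, d11}
… ∩ ⟦next to d4⟧ = {d1, d5, d6, d8, d9, d10, d11} ∩ {d1, d2, d3, d4, d5, d6, d7, d9, d10, d12} = {d1, d5, d6, d9, d10}
… ∩ ⟦behind d3⟧ = {d1, d5, d6, d9, d10} ∩ {d1, d5, d6, d7, d8, d10, d11, d12} = {d1, d5, d6, d10}
… ∩ ⟦southern⟧ = {d1, d5, d6, d10} ∩ {d1, d2, d3, d4, d8, d9, d10, d11} = {d1, d10}
⟦southern writer that d7 followed next to d4 behind d3⟧ = {d1, d10}; d10 ∈ this set.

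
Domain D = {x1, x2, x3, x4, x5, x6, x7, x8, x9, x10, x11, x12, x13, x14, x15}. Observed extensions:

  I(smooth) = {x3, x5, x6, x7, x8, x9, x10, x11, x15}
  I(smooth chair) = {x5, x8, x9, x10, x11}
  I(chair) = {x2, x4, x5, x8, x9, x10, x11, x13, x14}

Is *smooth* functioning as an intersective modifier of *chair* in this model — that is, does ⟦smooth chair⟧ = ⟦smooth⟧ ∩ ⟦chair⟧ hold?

yes

⟦smooth⟧ ∩ ⟦chair⟧ = {x3, x5, x6, x7, x8, x9, x10, x11, x15} ∩ {x2, x4, x5, x8, x9, x10, x11, x13, x14} = {x5, x8, x9, x10, x11}
Observed ⟦smooth chair⟧ = {x5, x8, x9, x10, x11}.
These coincide, so the modifier is intersective here.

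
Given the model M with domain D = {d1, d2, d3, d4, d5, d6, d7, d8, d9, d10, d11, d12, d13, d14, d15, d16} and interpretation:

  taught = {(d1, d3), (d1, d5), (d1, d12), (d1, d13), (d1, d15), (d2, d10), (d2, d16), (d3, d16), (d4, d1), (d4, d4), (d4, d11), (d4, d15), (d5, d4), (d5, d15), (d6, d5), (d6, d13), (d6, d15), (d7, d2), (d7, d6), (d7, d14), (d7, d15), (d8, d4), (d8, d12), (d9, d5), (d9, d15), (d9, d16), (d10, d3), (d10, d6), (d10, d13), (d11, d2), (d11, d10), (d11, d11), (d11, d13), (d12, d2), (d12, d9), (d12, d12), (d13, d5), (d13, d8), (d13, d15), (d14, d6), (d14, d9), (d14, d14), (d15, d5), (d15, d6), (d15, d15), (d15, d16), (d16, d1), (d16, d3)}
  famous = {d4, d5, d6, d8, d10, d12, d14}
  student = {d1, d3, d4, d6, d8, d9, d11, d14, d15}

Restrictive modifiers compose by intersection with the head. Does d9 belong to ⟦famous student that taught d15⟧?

⟦that taught d15⟧ = {x : ⟨x, d15⟩ ∈ ⟦taught⟧} = {d1, d4, d5, d6, d7, d9, d13, d15}
⟦student⟧ = {d1, d3, d4, d6, d8, d9, d11, d14, d15}
… ∩ ⟦that taught d15⟧ = {d1, d3, d4, d6, d8, d9, d11, d14, d15} ∩ {d1, d4, d5, d6, d7, d9, d13, d15} = {d1, d4, d6, d9, d15}
… ∩ ⟦famous⟧ = {d1, d4, d6, d9, d15} ∩ {d4, d5, d6, d8, d10, d12, d14} = {d4, d6}
⟦famous student that taught d15⟧ = {d4, d6}; d9 ∉ this set.

no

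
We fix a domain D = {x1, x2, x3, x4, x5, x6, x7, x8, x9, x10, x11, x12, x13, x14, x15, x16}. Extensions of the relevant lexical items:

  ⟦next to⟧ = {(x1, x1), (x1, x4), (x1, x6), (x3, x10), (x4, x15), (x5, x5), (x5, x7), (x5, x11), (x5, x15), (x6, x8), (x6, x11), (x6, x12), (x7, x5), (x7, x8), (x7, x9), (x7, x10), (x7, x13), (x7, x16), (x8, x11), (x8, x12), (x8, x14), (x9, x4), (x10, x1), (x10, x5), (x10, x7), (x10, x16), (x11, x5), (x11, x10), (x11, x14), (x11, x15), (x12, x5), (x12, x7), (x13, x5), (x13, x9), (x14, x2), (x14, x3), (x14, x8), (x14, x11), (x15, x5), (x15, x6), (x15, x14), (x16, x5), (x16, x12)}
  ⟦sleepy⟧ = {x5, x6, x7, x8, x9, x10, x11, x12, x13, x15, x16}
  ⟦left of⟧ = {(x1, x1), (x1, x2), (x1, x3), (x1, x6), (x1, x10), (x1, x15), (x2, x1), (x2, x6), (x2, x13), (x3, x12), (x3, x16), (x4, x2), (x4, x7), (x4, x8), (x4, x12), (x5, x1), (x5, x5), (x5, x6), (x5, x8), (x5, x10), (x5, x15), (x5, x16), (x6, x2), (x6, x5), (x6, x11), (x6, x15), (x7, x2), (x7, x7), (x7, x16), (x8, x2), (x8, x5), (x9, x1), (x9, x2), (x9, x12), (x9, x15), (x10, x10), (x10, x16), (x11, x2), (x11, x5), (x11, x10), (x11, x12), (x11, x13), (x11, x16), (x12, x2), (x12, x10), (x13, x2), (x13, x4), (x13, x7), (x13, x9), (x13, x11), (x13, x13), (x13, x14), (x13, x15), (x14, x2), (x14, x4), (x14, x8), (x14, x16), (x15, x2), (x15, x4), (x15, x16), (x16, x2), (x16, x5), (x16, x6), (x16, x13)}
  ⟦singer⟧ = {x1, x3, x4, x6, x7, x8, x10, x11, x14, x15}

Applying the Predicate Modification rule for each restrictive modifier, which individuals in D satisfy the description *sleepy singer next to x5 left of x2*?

⟦next to x5⟧ = {x : ⟨x, x5⟩ ∈ ⟦next to⟧} = {x5, x7, x10, x11, x12, x13, x15, x16}
⟦left of x2⟧ = {x : ⟨x, x2⟩ ∈ ⟦left of⟧} = {x1, x4, x6, x7, x8, x9, x11, x12, x13, x14, x15, x16}
⟦singer⟧ = {x1, x3, x4, x6, x7, x8, x10, x11, x14, x15}
… ∩ ⟦next to x5⟧ = {x1, x3, x4, x6, x7, x8, x10, x11, x14, x15} ∩ {x5, x7, x10, x11, x12, x13, x15, x16} = {x7, x10, x11, x15}
… ∩ ⟦left of x2⟧ = {x7, x10, x11, x15} ∩ {x1, x4, x6, x7, x8, x9, x11, x12, x13, x14, x15, x16} = {x7, x11, x15}
… ∩ ⟦sleepy⟧ = {x7, x11, x15} ∩ {x5, x6, x7, x8, x9, x10, x11, x12, x13, x15, x16} = {x7, x11, x15}
So ⟦sleepy singer next to x5 left of x2⟧ = {x7, x11, x15}.

{x7, x11, x15}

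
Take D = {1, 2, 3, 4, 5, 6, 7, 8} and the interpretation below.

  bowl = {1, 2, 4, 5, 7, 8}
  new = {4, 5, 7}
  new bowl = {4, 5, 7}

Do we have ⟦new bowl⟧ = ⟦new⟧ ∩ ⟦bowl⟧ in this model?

yes

⟦new⟧ ∩ ⟦bowl⟧ = {4, 5, 7} ∩ {1, 2, 4, 5, 7, 8} = {4, 5, 7}
Observed ⟦new bowl⟧ = {4, 5, 7}.
These coincide, so the modifier is intersective here.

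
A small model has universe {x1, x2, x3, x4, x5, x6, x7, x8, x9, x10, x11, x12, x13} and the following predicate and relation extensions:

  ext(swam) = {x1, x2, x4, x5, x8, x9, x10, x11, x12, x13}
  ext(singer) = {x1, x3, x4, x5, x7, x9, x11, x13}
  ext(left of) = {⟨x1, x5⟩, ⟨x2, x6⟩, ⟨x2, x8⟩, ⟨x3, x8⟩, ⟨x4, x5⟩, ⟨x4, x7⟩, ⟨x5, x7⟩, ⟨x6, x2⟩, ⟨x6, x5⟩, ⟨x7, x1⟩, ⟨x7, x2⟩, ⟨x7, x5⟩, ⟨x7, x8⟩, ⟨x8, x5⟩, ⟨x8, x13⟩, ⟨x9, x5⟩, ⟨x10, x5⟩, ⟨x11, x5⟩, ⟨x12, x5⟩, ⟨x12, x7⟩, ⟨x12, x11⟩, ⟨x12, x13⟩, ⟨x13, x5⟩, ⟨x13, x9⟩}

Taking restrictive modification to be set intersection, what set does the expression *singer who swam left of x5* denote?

⟦who swam⟧ = ⟦swam⟧ = {x1, x2, x4, x5, x8, x9, x10, x11, x12, x13}
⟦left of x5⟧ = {x : ⟨x, x5⟩ ∈ ⟦left of⟧} = {x1, x4, x6, x7, x8, x9, x10, x11, x12, x13}
⟦singer⟧ = {x1, x3, x4, x5, x7, x9, x11, x13}
… ∩ ⟦who swam⟧ = {x1, x3, x4, x5, x7, x9, x11, x13} ∩ {x1, x2, x4, x5, x8, x9, x10, x11, x12, x13} = {x1, x4, x5, x9, x11, x13}
… ∩ ⟦left of x5⟧ = {x1, x4, x5, x9, x11, x13} ∩ {x1, x4, x6, x7, x8, x9, x10, x11, x12, x13} = {x1, x4, x9, x11, x13}
So ⟦singer who swam left of x5⟧ = {x1, x4, x9, x11, x13}.

{x1, x4, x9, x11, x13}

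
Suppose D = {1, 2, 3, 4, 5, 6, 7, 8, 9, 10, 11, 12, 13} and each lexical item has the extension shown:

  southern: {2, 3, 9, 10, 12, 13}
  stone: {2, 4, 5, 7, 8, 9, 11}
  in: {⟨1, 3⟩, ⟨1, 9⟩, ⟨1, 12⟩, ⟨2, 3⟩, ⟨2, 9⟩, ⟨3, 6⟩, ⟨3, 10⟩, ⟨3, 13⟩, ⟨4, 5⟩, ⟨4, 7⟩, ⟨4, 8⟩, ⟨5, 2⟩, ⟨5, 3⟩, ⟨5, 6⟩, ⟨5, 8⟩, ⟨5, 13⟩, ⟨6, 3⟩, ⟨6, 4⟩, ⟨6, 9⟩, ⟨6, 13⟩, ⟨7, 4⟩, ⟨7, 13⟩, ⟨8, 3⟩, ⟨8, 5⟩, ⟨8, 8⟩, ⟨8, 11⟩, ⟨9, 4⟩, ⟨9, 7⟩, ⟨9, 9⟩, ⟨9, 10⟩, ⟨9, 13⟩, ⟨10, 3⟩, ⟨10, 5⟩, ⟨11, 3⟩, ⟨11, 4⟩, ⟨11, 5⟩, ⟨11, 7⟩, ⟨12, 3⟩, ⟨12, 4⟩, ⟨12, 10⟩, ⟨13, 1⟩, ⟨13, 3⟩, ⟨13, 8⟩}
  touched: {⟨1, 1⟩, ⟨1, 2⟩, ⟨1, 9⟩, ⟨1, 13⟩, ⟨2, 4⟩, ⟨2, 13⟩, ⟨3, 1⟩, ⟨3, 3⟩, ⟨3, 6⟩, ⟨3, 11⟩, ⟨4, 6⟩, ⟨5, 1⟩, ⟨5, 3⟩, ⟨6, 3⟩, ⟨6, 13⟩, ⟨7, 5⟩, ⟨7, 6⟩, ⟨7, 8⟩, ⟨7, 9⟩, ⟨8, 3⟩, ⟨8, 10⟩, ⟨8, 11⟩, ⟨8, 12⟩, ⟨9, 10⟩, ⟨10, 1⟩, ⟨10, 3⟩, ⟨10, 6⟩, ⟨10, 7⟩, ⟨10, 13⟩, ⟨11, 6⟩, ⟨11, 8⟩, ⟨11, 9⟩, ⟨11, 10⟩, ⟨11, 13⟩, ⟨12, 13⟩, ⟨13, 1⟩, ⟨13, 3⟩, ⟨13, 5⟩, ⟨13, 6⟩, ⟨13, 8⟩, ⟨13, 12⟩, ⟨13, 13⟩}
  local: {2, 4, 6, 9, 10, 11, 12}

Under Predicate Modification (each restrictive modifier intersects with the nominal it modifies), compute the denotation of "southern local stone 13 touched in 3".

{}

⟦13 touched⟧ = {x : ⟨13, x⟩ ∈ ⟦touched⟧} = {1, 3, 5, 6, 8, 12, 13}
⟦in 3⟧ = {x : ⟨x, 3⟩ ∈ ⟦in⟧} = {1, 2, 5, 6, 8, 10, 11, 12, 13}
⟦stone⟧ = {2, 4, 5, 7, 8, 9, 11}
… ∩ ⟦13 touched⟧ = {2, 4, 5, 7, 8, 9, 11} ∩ {1, 3, 5, 6, 8, 12, 13} = {5, 8}
… ∩ ⟦in 3⟧ = {5, 8} ∩ {1, 2, 5, 6, 8, 10, 11, 12, 13} = {5, 8}
… ∩ ⟦southern⟧ = {5, 8} ∩ {2, 3, 9, 10, 12, 13} = ∅
… ∩ ⟦local⟧ = ∅ ∩ {2, 4, 6, 9, 10, 11, 12} = ∅
So ⟦southern local stone 13 touched in 3⟧ = {}.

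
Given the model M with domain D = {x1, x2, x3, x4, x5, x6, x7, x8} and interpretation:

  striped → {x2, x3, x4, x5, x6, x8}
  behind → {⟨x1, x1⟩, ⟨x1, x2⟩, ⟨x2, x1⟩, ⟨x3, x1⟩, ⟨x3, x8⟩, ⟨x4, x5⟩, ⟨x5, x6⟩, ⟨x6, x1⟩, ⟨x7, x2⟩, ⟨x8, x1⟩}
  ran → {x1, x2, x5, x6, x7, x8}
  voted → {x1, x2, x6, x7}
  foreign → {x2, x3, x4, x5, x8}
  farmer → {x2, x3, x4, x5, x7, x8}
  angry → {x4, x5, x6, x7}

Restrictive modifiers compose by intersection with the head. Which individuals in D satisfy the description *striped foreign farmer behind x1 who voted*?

{x2}

⟦behind x1⟧ = {x : ⟨x, x1⟩ ∈ ⟦behind⟧} = {x1, x2, x3, x6, x8}
⟦who voted⟧ = ⟦voted⟧ = {x1, x2, x6, x7}
⟦farmer⟧ = {x2, x3, x4, x5, x7, x8}
… ∩ ⟦behind x1⟧ = {x2, x3, x4, x5, x7, x8} ∩ {x1, x2, x3, x6, x8} = {x2, x3, x8}
… ∩ ⟦who voted⟧ = {x2, x3, x8} ∩ {x1, x2, x6, x7} = {x2}
… ∩ ⟦striped⟧ = {x2} ∩ {x2, x3, x4, x5, x6, x8} = {x2}
… ∩ ⟦foreign⟧ = {x2} ∩ {x2, x3, x4, x5, x8} = {x2}
So ⟦striped foreign farmer behind x1 who voted⟧ = {x2}.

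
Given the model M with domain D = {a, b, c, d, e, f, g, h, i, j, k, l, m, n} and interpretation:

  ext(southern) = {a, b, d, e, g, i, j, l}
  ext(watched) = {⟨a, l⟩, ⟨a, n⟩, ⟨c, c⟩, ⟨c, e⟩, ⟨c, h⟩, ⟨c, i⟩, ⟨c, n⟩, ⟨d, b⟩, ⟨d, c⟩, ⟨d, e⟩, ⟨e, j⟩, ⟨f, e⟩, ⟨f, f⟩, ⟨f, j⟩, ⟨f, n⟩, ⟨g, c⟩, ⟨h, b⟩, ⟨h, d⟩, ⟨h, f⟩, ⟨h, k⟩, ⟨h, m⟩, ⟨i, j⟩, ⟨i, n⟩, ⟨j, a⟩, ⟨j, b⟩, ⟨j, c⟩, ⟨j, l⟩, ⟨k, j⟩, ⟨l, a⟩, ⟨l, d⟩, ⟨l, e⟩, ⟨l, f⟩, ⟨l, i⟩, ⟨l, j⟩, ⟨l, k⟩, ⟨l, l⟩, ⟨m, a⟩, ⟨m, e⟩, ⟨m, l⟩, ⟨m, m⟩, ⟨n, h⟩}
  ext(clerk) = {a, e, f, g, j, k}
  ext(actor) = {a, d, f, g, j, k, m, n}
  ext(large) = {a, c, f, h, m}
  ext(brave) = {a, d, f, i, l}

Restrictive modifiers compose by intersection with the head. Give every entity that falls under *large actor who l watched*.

{a, f}

⟦who l watched⟧ = {x : ⟨l, x⟩ ∈ ⟦watched⟧} = {a, d, e, f, i, j, k, l}
⟦actor⟧ = {a, d, f, g, j, k, m, n}
… ∩ ⟦who l watched⟧ = {a, d, f, g, j, k, m, n} ∩ {a, d, e, f, i, j, k, l} = {a, d, f, j, k}
… ∩ ⟦large⟧ = {a, d, f, j, k} ∩ {a, c, f, h, m} = {a, f}
So ⟦large actor who l watched⟧ = {a, f}.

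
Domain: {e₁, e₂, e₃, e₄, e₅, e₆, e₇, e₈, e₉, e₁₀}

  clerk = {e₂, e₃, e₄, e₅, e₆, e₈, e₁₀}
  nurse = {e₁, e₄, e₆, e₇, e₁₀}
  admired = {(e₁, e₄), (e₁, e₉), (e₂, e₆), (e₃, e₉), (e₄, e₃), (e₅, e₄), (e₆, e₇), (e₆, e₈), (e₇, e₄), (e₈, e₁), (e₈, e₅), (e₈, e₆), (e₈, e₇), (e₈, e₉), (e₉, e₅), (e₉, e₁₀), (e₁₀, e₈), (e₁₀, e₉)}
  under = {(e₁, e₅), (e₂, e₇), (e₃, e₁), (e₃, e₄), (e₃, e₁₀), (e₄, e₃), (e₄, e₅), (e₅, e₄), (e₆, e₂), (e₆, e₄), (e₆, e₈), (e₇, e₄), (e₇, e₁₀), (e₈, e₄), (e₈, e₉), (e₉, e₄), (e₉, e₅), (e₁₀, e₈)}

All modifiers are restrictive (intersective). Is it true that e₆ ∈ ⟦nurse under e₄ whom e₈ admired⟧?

yes

⟦under e₄⟧ = {x : ⟨x, e₄⟩ ∈ ⟦under⟧} = {e₃, e₅, e₆, e₇, e₈, e₉}
⟦whom e₈ admired⟧ = {x : ⟨e₈, x⟩ ∈ ⟦admired⟧} = {e₁, e₅, e₆, e₇, e₉}
⟦nurse⟧ = {e₁, e₄, e₆, e₇, e₁₀}
… ∩ ⟦under e₄⟧ = {e₁, e₄, e₆, e₇, e₁₀} ∩ {e₃, e₅, e₆, e₇, e₈, e₉} = {e₆, e₇}
… ∩ ⟦whom e₈ admired⟧ = {e₆, e₇} ∩ {e₁, e₅, e₆, e₇, e₉} = {e₆, e₇}
⟦nurse under e₄ whom e₈ admired⟧ = {e₆, e₇}; e₆ ∈ this set.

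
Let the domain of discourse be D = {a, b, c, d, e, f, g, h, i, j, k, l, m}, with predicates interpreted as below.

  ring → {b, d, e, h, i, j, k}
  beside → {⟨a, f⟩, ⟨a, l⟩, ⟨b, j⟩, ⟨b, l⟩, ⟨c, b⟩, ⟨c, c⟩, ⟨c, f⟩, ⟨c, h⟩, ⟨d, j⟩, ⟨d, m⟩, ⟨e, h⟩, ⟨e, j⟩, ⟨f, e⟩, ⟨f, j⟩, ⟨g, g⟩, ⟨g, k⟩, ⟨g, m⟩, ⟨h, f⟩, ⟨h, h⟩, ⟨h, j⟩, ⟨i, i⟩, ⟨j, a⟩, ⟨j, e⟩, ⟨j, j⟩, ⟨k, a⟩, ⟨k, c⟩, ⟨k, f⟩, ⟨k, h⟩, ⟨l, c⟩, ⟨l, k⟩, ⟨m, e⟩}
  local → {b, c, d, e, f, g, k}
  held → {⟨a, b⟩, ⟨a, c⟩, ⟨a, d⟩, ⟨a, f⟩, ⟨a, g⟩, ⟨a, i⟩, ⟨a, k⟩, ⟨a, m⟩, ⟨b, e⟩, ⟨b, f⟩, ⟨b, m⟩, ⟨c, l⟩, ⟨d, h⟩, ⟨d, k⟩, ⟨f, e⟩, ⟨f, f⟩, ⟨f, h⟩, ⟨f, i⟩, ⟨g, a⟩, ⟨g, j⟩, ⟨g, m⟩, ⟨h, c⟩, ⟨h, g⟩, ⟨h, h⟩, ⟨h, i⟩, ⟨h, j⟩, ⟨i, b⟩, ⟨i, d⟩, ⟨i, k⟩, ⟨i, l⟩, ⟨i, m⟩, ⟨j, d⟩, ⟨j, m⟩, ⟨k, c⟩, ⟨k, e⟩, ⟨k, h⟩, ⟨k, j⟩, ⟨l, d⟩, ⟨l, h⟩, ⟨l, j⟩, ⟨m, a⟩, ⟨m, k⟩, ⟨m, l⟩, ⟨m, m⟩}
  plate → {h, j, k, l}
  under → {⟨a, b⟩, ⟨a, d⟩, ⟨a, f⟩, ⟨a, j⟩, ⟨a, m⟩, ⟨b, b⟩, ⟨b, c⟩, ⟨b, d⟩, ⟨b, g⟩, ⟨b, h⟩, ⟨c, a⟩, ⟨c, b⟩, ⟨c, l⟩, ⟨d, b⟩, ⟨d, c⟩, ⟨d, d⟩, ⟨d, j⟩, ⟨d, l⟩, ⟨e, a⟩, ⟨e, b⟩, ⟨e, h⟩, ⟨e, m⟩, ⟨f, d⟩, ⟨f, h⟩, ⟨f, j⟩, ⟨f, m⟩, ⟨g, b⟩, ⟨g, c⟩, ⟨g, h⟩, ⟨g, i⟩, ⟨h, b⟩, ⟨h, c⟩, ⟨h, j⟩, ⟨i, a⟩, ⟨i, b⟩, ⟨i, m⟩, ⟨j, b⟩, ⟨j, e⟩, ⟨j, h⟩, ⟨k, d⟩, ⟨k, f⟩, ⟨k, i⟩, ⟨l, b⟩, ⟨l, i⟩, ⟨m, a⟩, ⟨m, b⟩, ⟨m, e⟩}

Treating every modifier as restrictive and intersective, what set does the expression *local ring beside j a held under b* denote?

⟦beside j⟧ = {x : ⟨x, j⟩ ∈ ⟦beside⟧} = {b, d, e, f, h, j}
⟦a held⟧ = {x : ⟨a, x⟩ ∈ ⟦held⟧} = {b, c, d, f, g, i, k, m}
⟦under b⟧ = {x : ⟨x, b⟩ ∈ ⟦under⟧} = {a, b, c, d, e, g, h, i, j, l, m}
⟦ring⟧ = {b, d, e, h, i, j, k}
… ∩ ⟦beside j⟧ = {b, d, e, h, i, j, k} ∩ {b, d, e, f, h, j} = {b, d, e, h, j}
… ∩ ⟦a held⟧ = {b, d, e, h, j} ∩ {b, c, d, f, g, i, k, m} = {b, d}
… ∩ ⟦under b⟧ = {b, d} ∩ {a, b, c, d, e, g, h, i, j, l, m} = {b, d}
… ∩ ⟦local⟧ = {b, d} ∩ {b, c, d, e, f, g, k} = {b, d}
So ⟦local ring beside j a held under b⟧ = {b, d}.

{b, d}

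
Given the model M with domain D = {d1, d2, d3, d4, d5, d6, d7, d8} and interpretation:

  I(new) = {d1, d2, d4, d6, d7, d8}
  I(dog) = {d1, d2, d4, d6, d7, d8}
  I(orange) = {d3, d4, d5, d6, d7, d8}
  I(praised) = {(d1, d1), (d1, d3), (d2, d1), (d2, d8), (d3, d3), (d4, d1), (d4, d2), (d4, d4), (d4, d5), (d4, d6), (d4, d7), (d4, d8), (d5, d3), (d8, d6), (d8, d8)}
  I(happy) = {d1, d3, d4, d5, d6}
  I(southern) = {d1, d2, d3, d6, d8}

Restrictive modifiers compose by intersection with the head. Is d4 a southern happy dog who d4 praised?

⟦who d4 praised⟧ = {x : ⟨d4, x⟩ ∈ ⟦praised⟧} = {d1, d2, d4, d5, d6, d7, d8}
⟦dog⟧ = {d1, d2, d4, d6, d7, d8}
… ∩ ⟦who d4 praised⟧ = {d1, d2, d4, d6, d7, d8} ∩ {d1, d2, d4, d5, d6, d7, d8} = {d1, d2, d4, d6, d7, d8}
… ∩ ⟦southern⟧ = {d1, d2, d4, d6, d7, d8} ∩ {d1, d2, d3, d6, d8} = {d1, d2, d6, d8}
… ∩ ⟦happy⟧ = {d1, d2, d6, d8} ∩ {d1, d3, d4, d5, d6} = {d1, d6}
⟦southern happy dog who d4 praised⟧ = {d1, d6}; d4 ∉ this set.

no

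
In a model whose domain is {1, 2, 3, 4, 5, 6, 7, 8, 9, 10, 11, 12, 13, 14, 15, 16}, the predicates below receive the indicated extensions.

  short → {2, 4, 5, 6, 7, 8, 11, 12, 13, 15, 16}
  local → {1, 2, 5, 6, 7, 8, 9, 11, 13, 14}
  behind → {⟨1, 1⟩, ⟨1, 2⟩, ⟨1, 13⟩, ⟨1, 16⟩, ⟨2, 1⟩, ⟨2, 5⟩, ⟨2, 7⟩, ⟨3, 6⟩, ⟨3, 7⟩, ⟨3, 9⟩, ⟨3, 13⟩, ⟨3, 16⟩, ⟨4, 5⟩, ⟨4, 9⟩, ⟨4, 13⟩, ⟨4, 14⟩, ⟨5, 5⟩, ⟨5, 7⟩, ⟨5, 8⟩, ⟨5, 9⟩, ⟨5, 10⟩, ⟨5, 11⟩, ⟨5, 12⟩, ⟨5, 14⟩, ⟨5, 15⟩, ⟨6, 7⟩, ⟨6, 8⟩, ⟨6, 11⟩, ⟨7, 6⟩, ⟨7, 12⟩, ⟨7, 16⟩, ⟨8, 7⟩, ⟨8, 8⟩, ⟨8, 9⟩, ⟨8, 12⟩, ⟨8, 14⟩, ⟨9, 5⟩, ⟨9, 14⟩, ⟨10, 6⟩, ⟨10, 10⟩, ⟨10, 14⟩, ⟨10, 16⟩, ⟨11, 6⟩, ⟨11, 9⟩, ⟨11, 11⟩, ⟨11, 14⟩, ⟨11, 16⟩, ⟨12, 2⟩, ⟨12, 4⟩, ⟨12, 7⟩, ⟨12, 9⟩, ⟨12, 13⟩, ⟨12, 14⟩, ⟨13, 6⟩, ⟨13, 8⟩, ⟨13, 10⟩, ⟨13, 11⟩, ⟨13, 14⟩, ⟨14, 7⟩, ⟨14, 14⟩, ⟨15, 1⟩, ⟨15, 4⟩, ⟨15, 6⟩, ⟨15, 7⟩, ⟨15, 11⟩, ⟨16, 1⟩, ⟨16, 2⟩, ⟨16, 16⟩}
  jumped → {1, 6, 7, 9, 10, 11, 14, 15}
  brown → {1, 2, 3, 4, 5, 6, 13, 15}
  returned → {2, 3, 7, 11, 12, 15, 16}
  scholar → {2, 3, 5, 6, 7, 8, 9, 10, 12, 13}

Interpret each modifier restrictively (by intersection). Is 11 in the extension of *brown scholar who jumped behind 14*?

⟦who jumped⟧ = ⟦jumped⟧ = {1, 6, 7, 9, 10, 11, 14, 15}
⟦behind 14⟧ = {x : ⟨x, 14⟩ ∈ ⟦behind⟧} = {4, 5, 8, 9, 10, 11, 12, 13, 14}
⟦scholar⟧ = {2, 3, 5, 6, 7, 8, 9, 10, 12, 13}
… ∩ ⟦who jumped⟧ = {2, 3, 5, 6, 7, 8, 9, 10, 12, 13} ∩ {1, 6, 7, 9, 10, 11, 14, 15} = {6, 7, 9, 10}
… ∩ ⟦behind 14⟧ = {6, 7, 9, 10} ∩ {4, 5, 8, 9, 10, 11, 12, 13, 14} = {9, 10}
… ∩ ⟦brown⟧ = {9, 10} ∩ {1, 2, 3, 4, 5, 6, 13, 15} = ∅
⟦brown scholar who jumped behind 14⟧ = ∅; 11 ∉ this set.

no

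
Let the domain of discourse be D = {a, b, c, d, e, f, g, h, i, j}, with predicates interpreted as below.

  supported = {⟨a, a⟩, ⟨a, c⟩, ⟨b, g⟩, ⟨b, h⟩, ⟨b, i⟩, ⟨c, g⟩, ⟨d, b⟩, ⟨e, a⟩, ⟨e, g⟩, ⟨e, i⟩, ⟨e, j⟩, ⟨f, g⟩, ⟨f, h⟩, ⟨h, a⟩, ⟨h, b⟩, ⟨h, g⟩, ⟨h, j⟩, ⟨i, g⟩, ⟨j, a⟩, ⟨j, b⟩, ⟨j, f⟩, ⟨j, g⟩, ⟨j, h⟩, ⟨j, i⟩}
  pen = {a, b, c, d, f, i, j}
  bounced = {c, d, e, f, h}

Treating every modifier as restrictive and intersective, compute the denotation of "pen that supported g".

⟦that supported g⟧ = {x : ⟨x, g⟩ ∈ ⟦supported⟧} = {b, c, e, f, h, i, j}
⟦pen⟧ = {a, b, c, d, f, i, j}
… ∩ ⟦that supported g⟧ = {a, b, c, d, f, i, j} ∩ {b, c, e, f, h, i, j} = {b, c, f, i, j}
So ⟦pen that supported g⟧ = {b, c, f, i, j}.

{b, c, f, i, j}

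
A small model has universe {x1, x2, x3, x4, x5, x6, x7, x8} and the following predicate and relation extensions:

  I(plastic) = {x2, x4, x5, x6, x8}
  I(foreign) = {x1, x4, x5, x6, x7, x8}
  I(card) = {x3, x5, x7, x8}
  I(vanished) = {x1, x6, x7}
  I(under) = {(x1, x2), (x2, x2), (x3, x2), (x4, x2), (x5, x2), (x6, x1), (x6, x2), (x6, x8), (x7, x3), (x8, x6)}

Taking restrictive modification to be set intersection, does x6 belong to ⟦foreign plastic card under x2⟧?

⟦under x2⟧ = {x : ⟨x, x2⟩ ∈ ⟦under⟧} = {x1, x2, x3, x4, x5, x6}
⟦card⟧ = {x3, x5, x7, x8}
… ∩ ⟦under x2⟧ = {x3, x5, x7, x8} ∩ {x1, x2, x3, x4, x5, x6} = {x3, x5}
… ∩ ⟦foreign⟧ = {x3, x5} ∩ {x1, x4, x5, x6, x7, x8} = {x5}
… ∩ ⟦plastic⟧ = {x5} ∩ {x2, x4, x5, x6, x8} = {x5}
⟦foreign plastic card under x2⟧ = {x5}; x6 ∉ this set.

no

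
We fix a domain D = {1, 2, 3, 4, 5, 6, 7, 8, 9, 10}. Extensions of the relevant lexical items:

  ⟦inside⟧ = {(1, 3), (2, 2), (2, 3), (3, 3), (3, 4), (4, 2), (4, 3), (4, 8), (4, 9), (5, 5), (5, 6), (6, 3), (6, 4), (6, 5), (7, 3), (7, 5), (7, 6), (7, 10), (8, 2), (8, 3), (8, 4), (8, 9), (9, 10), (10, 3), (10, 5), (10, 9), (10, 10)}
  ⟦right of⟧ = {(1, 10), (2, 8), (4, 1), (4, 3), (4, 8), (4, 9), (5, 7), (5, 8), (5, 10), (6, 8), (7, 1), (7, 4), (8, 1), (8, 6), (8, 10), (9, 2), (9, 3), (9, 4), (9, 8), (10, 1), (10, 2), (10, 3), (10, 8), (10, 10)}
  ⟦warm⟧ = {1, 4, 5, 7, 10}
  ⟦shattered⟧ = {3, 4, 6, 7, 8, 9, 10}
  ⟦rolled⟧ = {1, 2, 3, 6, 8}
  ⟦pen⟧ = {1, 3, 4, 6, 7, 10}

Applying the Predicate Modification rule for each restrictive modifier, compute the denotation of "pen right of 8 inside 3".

{4, 6, 10}

⟦right of 8⟧ = {x : ⟨x, 8⟩ ∈ ⟦right of⟧} = {2, 4, 5, 6, 9, 10}
⟦inside 3⟧ = {x : ⟨x, 3⟩ ∈ ⟦inside⟧} = {1, 2, 3, 4, 6, 7, 8, 10}
⟦pen⟧ = {1, 3, 4, 6, 7, 10}
… ∩ ⟦right of 8⟧ = {1, 3, 4, 6, 7, 10} ∩ {2, 4, 5, 6, 9, 10} = {4, 6, 10}
… ∩ ⟦inside 3⟧ = {4, 6, 10} ∩ {1, 2, 3, 4, 6, 7, 8, 10} = {4, 6, 10}
So ⟦pen right of 8 inside 3⟧ = {4, 6, 10}.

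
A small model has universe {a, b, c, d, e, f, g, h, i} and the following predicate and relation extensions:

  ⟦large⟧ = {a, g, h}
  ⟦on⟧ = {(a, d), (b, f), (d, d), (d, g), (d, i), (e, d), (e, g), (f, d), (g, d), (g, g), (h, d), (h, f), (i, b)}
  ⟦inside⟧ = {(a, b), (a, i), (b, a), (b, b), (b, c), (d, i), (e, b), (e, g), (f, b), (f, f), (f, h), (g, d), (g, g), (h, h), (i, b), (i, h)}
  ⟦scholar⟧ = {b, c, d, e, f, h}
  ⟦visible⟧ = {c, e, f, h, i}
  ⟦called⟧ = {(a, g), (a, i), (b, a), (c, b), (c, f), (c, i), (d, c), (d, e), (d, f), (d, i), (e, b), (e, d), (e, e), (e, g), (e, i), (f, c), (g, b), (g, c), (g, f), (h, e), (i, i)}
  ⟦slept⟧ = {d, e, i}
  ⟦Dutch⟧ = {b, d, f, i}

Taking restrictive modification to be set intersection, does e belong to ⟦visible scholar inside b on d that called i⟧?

⟦inside b⟧ = {x : ⟨x, b⟩ ∈ ⟦inside⟧} = {a, b, e, f, i}
⟦on d⟧ = {x : ⟨x, d⟩ ∈ ⟦on⟧} = {a, d, e, f, g, h}
⟦that called i⟧ = {x : ⟨x, i⟩ ∈ ⟦called⟧} = {a, c, d, e, i}
⟦scholar⟧ = {b, c, d, e, f, h}
… ∩ ⟦inside b⟧ = {b, c, d, e, f, h} ∩ {a, b, e, f, i} = {b, e, f}
… ∩ ⟦on d⟧ = {b, e, f} ∩ {a, d, e, f, g, h} = {e, f}
… ∩ ⟦that called i⟧ = {e, f} ∩ {a, c, d, e, i} = {e}
… ∩ ⟦visible⟧ = {e} ∩ {c, e, f, h, i} = {e}
⟦visible scholar inside b on d that called i⟧ = {e}; e ∈ this set.

yes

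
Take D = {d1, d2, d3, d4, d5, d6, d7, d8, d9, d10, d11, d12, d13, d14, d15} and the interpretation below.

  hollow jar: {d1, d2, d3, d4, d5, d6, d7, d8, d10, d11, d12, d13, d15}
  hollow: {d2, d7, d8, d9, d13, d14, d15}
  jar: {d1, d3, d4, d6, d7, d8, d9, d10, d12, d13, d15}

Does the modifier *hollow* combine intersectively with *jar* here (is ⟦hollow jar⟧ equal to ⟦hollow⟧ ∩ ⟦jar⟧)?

no

⟦hollow⟧ ∩ ⟦jar⟧ = {d2, d7, d8, d9, d13, d14, d15} ∩ {d1, d3, d4, d6, d7, d8, d9, d10, d12, d13, d15} = {d7, d8, d9, d13, d15}
Observed ⟦hollow jar⟧ = {d1, d2, d3, d4, d5, d6, d7, d8, d10, d11, d12, d13, d15}.
These differ, so the modifier is not intersective in this model.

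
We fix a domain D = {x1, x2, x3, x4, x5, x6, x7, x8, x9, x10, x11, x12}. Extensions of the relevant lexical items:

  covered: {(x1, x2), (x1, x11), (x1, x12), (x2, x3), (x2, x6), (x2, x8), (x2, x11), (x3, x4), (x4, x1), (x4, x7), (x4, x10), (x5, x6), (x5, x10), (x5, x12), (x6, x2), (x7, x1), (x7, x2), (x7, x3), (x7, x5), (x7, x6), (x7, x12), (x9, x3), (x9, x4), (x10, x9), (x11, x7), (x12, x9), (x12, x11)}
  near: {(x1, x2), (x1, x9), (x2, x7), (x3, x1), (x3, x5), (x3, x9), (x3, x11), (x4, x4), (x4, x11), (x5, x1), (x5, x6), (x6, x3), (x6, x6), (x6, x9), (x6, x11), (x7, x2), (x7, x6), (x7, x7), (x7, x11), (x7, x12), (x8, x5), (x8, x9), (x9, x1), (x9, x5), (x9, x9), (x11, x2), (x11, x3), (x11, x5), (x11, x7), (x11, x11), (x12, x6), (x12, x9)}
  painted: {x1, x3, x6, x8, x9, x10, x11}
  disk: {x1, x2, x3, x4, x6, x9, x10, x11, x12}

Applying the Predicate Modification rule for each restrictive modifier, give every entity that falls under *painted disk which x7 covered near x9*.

{x1, x3, x6}

⟦which x7 covered⟧ = {x : ⟨x7, x⟩ ∈ ⟦covered⟧} = {x1, x2, x3, x5, x6, x12}
⟦near x9⟧ = {x : ⟨x, x9⟩ ∈ ⟦near⟧} = {x1, x3, x6, x8, x9, x12}
⟦disk⟧ = {x1, x2, x3, x4, x6, x9, x10, x11, x12}
… ∩ ⟦which x7 covered⟧ = {x1, x2, x3, x4, x6, x9, x10, x11, x12} ∩ {x1, x2, x3, x5, x6, x12} = {x1, x2, x3, x6, x12}
… ∩ ⟦near x9⟧ = {x1, x2, x3, x6, x12} ∩ {x1, x3, x6, x8, x9, x12} = {x1, x3, x6, x12}
… ∩ ⟦painted⟧ = {x1, x3, x6, x12} ∩ {x1, x3, x6, x8, x9, x10, x11} = {x1, x3, x6}
So ⟦painted disk which x7 covered near x9⟧ = {x1, x3, x6}.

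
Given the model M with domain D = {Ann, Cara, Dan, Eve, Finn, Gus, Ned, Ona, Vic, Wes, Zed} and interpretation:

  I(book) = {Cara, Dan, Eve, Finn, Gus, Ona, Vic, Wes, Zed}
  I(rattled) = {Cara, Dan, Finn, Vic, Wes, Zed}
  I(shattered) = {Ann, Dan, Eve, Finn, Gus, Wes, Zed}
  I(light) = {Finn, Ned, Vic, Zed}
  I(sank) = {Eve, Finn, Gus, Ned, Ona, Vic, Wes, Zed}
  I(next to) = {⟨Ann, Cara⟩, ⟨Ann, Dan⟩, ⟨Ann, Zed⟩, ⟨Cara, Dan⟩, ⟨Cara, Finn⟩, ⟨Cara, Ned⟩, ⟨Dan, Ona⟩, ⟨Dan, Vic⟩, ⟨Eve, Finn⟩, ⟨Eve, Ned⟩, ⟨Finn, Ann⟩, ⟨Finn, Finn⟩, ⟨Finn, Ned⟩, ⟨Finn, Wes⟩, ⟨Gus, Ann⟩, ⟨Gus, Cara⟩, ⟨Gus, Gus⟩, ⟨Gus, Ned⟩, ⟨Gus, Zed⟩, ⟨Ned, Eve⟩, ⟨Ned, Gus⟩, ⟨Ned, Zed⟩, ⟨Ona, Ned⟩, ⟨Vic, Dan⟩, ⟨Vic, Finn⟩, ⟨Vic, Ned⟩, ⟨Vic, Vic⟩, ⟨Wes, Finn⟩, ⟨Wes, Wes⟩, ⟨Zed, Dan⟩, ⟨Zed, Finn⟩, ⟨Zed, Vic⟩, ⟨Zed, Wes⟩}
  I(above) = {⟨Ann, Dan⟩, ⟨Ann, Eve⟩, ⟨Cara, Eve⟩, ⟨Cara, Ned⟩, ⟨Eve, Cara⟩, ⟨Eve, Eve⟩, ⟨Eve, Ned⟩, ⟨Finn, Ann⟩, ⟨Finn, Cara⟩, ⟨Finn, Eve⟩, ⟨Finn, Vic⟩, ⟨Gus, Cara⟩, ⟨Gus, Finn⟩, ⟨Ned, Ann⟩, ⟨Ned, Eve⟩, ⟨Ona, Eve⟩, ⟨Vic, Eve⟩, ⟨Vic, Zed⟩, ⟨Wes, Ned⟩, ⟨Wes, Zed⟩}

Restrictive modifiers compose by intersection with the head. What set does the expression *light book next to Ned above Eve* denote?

{Finn, Vic}

⟦next to Ned⟧ = {x : ⟨x, Ned⟩ ∈ ⟦next to⟧} = {Cara, Eve, Finn, Gus, Ona, Vic}
⟦above Eve⟧ = {x : ⟨x, Eve⟩ ∈ ⟦above⟧} = {Ann, Cara, Eve, Finn, Ned, Ona, Vic}
⟦book⟧ = {Cara, Dan, Eve, Finn, Gus, Ona, Vic, Wes, Zed}
… ∩ ⟦next to Ned⟧ = {Cara, Dan, Eve, Finn, Gus, Ona, Vic, Wes, Zed} ∩ {Cara, Eve, Finn, Gus, Ona, Vic} = {Cara, Eve, Finn, Gus, Ona, Vic}
… ∩ ⟦above Eve⟧ = {Cara, Eve, Finn, Gus, Ona, Vic} ∩ {Ann, Cara, Eve, Finn, Ned, Ona, Vic} = {Cara, Eve, Finn, Ona, Vic}
… ∩ ⟦light⟧ = {Cara, Eve, Finn, Ona, Vic} ∩ {Finn, Ned, Vic, Zed} = {Finn, Vic}
So ⟦light book next to Ned above Eve⟧ = {Finn, Vic}.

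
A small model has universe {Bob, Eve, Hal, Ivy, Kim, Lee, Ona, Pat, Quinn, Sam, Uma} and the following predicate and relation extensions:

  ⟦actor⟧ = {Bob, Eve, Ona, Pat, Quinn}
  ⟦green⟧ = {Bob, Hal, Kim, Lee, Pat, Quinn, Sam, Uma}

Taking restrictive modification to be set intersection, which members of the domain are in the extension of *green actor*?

{Bob, Pat, Quinn}

⟦actor⟧ = {Bob, Eve, Ona, Pat, Quinn}
… ∩ ⟦green⟧ = {Bob, Eve, Ona, Pat, Quinn} ∩ {Bob, Hal, Kim, Lee, Pat, Quinn, Sam, Uma} = {Bob, Pat, Quinn}
So ⟦green actor⟧ = {Bob, Pat, Quinn}.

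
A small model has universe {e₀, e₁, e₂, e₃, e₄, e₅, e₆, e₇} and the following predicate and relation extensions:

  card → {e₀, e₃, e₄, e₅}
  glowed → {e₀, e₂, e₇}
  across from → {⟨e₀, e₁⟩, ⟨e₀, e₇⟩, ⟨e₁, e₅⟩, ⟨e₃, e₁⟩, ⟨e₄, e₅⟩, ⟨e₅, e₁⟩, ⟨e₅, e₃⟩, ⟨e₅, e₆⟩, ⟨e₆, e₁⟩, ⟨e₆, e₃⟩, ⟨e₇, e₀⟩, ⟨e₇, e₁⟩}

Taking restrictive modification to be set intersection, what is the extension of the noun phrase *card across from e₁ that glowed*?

{e₀}

⟦across from e₁⟧ = {x : ⟨x, e₁⟩ ∈ ⟦across from⟧} = {e₀, e₃, e₅, e₆, e₇}
⟦that glowed⟧ = ⟦glowed⟧ = {e₀, e₂, e₇}
⟦card⟧ = {e₀, e₃, e₄, e₅}
… ∩ ⟦across from e₁⟧ = {e₀, e₃, e₄, e₅} ∩ {e₀, e₃, e₅, e₆, e₇} = {e₀, e₃, e₅}
… ∩ ⟦that glowed⟧ = {e₀, e₃, e₅} ∩ {e₀, e₂, e₇} = {e₀}
So ⟦card across from e₁ that glowed⟧ = {e₀}.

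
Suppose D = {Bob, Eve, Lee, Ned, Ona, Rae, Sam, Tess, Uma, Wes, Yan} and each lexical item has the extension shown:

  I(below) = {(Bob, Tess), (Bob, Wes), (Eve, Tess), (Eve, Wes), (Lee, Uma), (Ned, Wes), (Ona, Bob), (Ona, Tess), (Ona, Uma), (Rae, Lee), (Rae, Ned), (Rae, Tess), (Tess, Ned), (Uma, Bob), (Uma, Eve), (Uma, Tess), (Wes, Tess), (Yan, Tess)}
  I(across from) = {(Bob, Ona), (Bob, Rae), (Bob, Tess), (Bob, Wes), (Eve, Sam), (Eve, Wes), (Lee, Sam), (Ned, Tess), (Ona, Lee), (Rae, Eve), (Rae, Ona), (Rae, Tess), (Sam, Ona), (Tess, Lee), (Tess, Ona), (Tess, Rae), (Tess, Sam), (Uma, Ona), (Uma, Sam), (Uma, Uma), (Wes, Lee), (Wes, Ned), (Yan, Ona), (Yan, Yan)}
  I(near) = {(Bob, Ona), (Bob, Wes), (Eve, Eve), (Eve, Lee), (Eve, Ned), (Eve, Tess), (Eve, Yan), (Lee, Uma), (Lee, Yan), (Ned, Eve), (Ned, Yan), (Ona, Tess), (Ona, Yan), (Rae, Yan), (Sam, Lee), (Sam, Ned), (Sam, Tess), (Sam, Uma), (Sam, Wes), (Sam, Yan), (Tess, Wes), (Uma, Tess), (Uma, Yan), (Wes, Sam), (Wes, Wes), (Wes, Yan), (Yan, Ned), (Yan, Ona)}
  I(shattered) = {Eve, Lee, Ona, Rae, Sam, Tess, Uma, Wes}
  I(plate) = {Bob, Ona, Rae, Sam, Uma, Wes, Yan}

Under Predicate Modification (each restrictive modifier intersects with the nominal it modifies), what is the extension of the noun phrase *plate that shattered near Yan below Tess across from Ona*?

{Rae, Uma}

⟦that shattered⟧ = ⟦shattered⟧ = {Eve, Lee, Ona, Rae, Sam, Tess, Uma, Wes}
⟦near Yan⟧ = {x : ⟨x, Yan⟩ ∈ ⟦near⟧} = {Eve, Lee, Ned, Ona, Rae, Sam, Uma, Wes}
⟦below Tess⟧ = {x : ⟨x, Tess⟩ ∈ ⟦below⟧} = {Bob, Eve, Ona, Rae, Uma, Wes, Yan}
⟦across from Ona⟧ = {x : ⟨x, Ona⟩ ∈ ⟦across from⟧} = {Bob, Rae, Sam, Tess, Uma, Yan}
⟦plate⟧ = {Bob, Ona, Rae, Sam, Uma, Wes, Yan}
… ∩ ⟦that shattered⟧ = {Bob, Ona, Rae, Sam, Uma, Wes, Yan} ∩ {Eve, Lee, Ona, Rae, Sam, Tess, Uma, Wes} = {Ona, Rae, Sam, Uma, Wes}
… ∩ ⟦near Yan⟧ = {Ona, Rae, Sam, Uma, Wes} ∩ {Eve, Lee, Ned, Ona, Rae, Sam, Uma, Wes} = {Ona, Rae, Sam, Uma, Wes}
… ∩ ⟦below Tess⟧ = {Ona, Rae, Sam, Uma, Wes} ∩ {Bob, Eve, Ona, Rae, Uma, Wes, Yan} = {Ona, Rae, Uma, Wes}
… ∩ ⟦across from Ona⟧ = {Ona, Rae, Uma, Wes} ∩ {Bob, Rae, Sam, Tess, Uma, Yan} = {Rae, Uma}
So ⟦plate that shattered near Yan below Tess across from Ona⟧ = {Rae, Uma}.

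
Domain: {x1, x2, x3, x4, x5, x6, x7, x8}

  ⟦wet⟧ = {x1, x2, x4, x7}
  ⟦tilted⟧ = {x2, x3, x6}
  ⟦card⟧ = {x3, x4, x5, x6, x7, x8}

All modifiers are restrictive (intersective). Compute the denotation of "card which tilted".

⟦which tilted⟧ = ⟦tilted⟧ = {x2, x3, x6}
⟦card⟧ = {x3, x4, x5, x6, x7, x8}
… ∩ ⟦which tilted⟧ = {x3, x4, x5, x6, x7, x8} ∩ {x2, x3, x6} = {x3, x6}
So ⟦card which tilted⟧ = {x3, x6}.

{x3, x6}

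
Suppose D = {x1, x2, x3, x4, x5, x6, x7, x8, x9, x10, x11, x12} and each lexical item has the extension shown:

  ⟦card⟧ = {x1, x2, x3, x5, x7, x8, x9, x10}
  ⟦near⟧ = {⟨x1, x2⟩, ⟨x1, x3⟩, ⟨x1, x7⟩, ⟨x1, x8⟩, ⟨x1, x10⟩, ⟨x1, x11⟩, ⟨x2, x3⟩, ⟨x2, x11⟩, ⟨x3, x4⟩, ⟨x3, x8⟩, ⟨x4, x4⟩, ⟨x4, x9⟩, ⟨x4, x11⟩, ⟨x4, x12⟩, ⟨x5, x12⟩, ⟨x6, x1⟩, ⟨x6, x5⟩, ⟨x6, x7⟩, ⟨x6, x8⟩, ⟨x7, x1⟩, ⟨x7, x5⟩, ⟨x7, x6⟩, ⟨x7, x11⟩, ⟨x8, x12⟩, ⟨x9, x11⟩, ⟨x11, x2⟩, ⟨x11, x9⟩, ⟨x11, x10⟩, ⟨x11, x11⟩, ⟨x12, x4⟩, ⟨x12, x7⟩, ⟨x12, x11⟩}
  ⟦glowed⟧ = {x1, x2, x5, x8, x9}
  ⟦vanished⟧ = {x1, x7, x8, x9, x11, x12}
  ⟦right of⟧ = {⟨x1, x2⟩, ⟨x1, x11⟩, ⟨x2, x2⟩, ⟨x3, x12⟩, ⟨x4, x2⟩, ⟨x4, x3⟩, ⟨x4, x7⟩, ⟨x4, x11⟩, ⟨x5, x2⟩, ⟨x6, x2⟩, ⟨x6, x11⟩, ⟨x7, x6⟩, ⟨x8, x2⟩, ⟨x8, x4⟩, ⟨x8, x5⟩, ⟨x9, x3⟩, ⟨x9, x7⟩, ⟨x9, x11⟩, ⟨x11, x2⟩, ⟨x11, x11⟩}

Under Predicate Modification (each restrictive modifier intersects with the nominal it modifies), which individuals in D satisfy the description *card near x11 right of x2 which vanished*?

⟦near x11⟧ = {x : ⟨x, x11⟩ ∈ ⟦near⟧} = {x1, x2, x4, x7, x9, x11, x12}
⟦right of x2⟧ = {x : ⟨x, x2⟩ ∈ ⟦right of⟧} = {x1, x2, x4, x5, x6, x8, x11}
⟦which vanished⟧ = ⟦vanished⟧ = {x1, x7, x8, x9, x11, x12}
⟦card⟧ = {x1, x2, x3, x5, x7, x8, x9, x10}
… ∩ ⟦near x11⟧ = {x1, x2, x3, x5, x7, x8, x9, x10} ∩ {x1, x2, x4, x7, x9, x11, x12} = {x1, x2, x7, x9}
… ∩ ⟦right of x2⟧ = {x1, x2, x7, x9} ∩ {x1, x2, x4, x5, x6, x8, x11} = {x1, x2}
… ∩ ⟦which vanished⟧ = {x1, x2} ∩ {x1, x7, x8, x9, x11, x12} = {x1}
So ⟦card near x11 right of x2 which vanished⟧ = {x1}.

{x1}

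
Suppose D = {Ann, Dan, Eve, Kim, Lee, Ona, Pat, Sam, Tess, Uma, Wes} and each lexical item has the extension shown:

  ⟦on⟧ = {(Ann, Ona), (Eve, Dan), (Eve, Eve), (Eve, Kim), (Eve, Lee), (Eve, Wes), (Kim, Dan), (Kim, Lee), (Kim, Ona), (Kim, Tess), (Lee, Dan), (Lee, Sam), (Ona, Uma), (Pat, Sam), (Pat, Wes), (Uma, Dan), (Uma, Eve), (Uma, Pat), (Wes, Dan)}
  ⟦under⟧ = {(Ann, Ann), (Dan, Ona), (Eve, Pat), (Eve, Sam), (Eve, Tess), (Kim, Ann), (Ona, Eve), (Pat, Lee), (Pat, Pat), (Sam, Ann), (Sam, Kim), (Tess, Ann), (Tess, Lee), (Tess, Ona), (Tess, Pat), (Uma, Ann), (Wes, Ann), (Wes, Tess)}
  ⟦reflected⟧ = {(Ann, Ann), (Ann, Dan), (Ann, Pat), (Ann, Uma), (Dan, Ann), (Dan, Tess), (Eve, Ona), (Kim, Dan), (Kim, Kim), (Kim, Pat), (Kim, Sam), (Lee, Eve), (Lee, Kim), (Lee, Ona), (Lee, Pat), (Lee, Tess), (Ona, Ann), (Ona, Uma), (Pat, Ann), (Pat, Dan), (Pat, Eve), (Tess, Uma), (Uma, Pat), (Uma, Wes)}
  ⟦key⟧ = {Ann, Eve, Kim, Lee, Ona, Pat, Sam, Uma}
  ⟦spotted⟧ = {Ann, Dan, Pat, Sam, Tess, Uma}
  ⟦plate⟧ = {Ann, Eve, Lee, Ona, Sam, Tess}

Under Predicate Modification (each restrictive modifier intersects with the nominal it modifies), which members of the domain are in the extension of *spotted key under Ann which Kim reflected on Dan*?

∅

⟦under Ann⟧ = {x : ⟨x, Ann⟩ ∈ ⟦under⟧} = {Ann, Kim, Sam, Tess, Uma, Wes}
⟦which Kim reflected⟧ = {x : ⟨Kim, x⟩ ∈ ⟦reflected⟧} = {Dan, Kim, Pat, Sam}
⟦on Dan⟧ = {x : ⟨x, Dan⟩ ∈ ⟦on⟧} = {Eve, Kim, Lee, Uma, Wes}
⟦key⟧ = {Ann, Eve, Kim, Lee, Ona, Pat, Sam, Uma}
… ∩ ⟦under Ann⟧ = {Ann, Eve, Kim, Lee, Ona, Pat, Sam, Uma} ∩ {Ann, Kim, Sam, Tess, Uma, Wes} = {Ann, Kim, Sam, Uma}
… ∩ ⟦which Kim reflected⟧ = {Ann, Kim, Sam, Uma} ∩ {Dan, Kim, Pat, Sam} = {Kim, Sam}
… ∩ ⟦on Dan⟧ = {Kim, Sam} ∩ {Eve, Kim, Lee, Uma, Wes} = {Kim}
… ∩ ⟦spotted⟧ = {Kim} ∩ {Ann, Dan, Pat, Sam, Tess, Uma} = ∅
So ⟦spotted key under Ann which Kim reflected on Dan⟧ = ∅.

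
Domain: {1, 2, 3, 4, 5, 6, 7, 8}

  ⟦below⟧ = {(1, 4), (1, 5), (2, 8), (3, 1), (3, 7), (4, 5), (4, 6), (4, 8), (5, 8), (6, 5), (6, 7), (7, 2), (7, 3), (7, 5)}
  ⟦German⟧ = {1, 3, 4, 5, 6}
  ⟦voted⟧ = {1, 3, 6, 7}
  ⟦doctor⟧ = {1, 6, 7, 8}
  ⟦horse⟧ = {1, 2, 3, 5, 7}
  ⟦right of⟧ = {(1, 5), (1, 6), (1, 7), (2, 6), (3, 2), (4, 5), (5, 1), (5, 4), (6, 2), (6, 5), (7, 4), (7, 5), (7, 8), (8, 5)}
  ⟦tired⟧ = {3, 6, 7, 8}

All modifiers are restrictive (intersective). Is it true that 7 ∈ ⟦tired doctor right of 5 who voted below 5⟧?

⟦right of 5⟧ = {x : ⟨x, 5⟩ ∈ ⟦right of⟧} = {1, 4, 6, 7, 8}
⟦who voted⟧ = ⟦voted⟧ = {1, 3, 6, 7}
⟦below 5⟧ = {x : ⟨x, 5⟩ ∈ ⟦below⟧} = {1, 4, 6, 7}
⟦doctor⟧ = {1, 6, 7, 8}
… ∩ ⟦right of 5⟧ = {1, 6, 7, 8} ∩ {1, 4, 6, 7, 8} = {1, 6, 7, 8}
… ∩ ⟦who voted⟧ = {1, 6, 7, 8} ∩ {1, 3, 6, 7} = {1, 6, 7}
… ∩ ⟦below 5⟧ = {1, 6, 7} ∩ {1, 4, 6, 7} = {1, 6, 7}
… ∩ ⟦tired⟧ = {1, 6, 7} ∩ {3, 6, 7, 8} = {6, 7}
⟦tired doctor right of 5 who voted below 5⟧ = {6, 7}; 7 ∈ this set.

yes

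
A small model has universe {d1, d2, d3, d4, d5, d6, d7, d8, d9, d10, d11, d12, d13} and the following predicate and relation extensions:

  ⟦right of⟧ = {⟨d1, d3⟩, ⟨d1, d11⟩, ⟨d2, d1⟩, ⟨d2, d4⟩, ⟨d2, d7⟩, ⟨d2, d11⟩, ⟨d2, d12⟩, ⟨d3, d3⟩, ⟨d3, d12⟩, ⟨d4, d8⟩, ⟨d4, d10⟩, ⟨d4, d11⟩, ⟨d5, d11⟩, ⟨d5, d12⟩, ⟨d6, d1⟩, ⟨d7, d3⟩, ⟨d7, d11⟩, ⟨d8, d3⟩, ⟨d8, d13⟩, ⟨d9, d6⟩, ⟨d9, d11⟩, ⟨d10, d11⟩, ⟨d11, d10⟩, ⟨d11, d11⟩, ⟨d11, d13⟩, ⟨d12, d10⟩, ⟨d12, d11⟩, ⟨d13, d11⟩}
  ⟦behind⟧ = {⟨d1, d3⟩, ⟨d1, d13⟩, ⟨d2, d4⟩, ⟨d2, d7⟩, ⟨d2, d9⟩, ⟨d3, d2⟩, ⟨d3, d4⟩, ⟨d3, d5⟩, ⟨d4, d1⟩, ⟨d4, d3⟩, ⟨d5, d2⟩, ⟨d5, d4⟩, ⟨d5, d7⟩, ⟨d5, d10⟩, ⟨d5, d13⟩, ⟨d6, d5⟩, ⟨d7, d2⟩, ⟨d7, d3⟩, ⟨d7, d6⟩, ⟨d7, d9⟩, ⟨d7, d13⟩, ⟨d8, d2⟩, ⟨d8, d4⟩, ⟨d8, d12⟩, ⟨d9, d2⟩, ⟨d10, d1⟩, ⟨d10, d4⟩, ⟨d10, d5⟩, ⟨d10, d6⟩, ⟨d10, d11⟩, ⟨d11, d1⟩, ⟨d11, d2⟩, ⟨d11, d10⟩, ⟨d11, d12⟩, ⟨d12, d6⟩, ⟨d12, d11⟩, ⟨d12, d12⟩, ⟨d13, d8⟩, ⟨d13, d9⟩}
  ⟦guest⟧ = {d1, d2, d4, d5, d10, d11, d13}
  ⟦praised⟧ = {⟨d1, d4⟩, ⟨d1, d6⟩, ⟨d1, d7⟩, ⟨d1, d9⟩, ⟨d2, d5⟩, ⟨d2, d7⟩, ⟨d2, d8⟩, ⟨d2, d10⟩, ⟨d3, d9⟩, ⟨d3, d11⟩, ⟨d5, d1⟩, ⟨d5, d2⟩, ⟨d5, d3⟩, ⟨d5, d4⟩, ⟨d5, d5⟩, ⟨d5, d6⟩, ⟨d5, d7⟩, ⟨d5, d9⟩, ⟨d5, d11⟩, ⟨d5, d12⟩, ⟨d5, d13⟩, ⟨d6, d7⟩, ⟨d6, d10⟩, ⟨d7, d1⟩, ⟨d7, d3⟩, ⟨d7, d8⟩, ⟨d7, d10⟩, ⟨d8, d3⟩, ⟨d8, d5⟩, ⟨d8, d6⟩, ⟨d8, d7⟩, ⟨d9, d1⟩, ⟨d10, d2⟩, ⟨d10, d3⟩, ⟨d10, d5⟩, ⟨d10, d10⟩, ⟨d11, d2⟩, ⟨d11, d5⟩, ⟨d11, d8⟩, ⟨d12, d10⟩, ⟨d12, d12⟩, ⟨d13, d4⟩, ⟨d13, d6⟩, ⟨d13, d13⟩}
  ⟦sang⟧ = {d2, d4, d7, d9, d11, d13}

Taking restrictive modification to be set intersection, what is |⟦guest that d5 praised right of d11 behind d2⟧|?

⟦that d5 praised⟧ = {x : ⟨d5, x⟩ ∈ ⟦praised⟧} = {d1, d2, d3, d4, d5, d6, d7, d9, d11, d12, d13}
⟦right of d11⟧ = {x : ⟨x, d11⟩ ∈ ⟦right of⟧} = {d1, d2, d4, d5, d7, d9, d10, d11, d12, d13}
⟦behind d2⟧ = {x : ⟨x, d2⟩ ∈ ⟦behind⟧} = {d3, d5, d7, d8, d9, d11}
⟦guest⟧ = {d1, d2, d4, d5, d10, d11, d13}
… ∩ ⟦that d5 praised⟧ = {d1, d2, d4, d5, d10, d11, d13} ∩ {d1, d2, d3, d4, d5, d6, d7, d9, d11, d12, d13} = {d1, d2, d4, d5, d11, d13}
… ∩ ⟦right of d11⟧ = {d1, d2, d4, d5, d11, d13} ∩ {d1, d2, d4, d5, d7, d9, d10, d11, d12, d13} = {d1, d2, d4, d5, d11, d13}
… ∩ ⟦behind d2⟧ = {d1, d2, d4, d5, d11, d13} ∩ {d3, d5, d7, d8, d9, d11} = {d5, d11}
⟦guest that d5 praised right of d11 behind d2⟧ = {d5, d11}, so the cardinality is 2.

2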